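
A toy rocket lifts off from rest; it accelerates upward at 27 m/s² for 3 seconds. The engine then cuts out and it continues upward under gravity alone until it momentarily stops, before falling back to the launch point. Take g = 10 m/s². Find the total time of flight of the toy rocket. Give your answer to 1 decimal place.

20.6 s

Phase 1 (powered ascent): v₀ = 0 m/s, a = 27 m/s².
v = v₀ + at = 0 + (27)(3) = 81.0 m/s
Δx = v₀t + ½at² = 0·3 + 0.5·27·3² = 122 m

Phase 2 (coasting upward): v₀ = 81.0 m/s, a = -10 m/s².
v = v₀ + at → t = (0 − 81.0) / -10 = 8.10 s
v² = v₀² + 2aΔx → Δx = (0² − 81.0²)/(2·-10) = 328 m

Phase 3 (free fall): v₀ = 0 m/s, a = -10 m/s².
Falls 450 m from rest: t = √(2·450/10) = 9.48 s; v = g·t = 94.8 m/s.
Total time = 3.00 + 8.10 + 9.48 = 20.6 s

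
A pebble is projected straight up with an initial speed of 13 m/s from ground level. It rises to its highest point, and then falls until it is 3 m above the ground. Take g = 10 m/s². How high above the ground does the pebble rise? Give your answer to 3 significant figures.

Phase 1 (rising): v₀ = 13.0 m/s, a = -10 m/s².
v = v₀ + at → t = (0 − 13.0) / -10 = 1.30 s
v² = v₀² + 2aΔx → Δx = (0² − 13.0²)/(2·-10) = 8.45 m
Maximum height = 8.45 m

8.45 m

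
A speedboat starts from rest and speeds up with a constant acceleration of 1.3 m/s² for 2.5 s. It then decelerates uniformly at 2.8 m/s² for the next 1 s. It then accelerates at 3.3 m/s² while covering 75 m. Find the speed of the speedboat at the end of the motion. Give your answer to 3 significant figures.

22.3 m/s

Phase 1 (accelerating): v₀ = 0 m/s, a = 1.3 m/s².
v = v₀ + at = 0 + (1.3)(2.5) = 3.25 m/s
Δx = v₀t + ½at² = 0·2.5 + 0.5·1.3·2.5² = 4.06 m

Phase 2 (decelerating): v₀ = 3.25 m/s, a = -2.8 m/s².
v = v₀ + at = 3.25 + (-2.8)(1) = 0.450 m/s
Δx = v₀t + ½at² = 3.25·1 + 0.5·-2.8·1² = 1.85 m

Phase 3 (accelerating): v₀ = 0.450 m/s, a = 3.3 m/s².
v² = v₀² + 2aΔx = 0.450² + 2·3.3·75 = 495 → v = 22.3 m/s
t = (v − v₀)/a = (22.3 − 0.450)/3.3 = 6.61 s
Final speed = 22.3 m/s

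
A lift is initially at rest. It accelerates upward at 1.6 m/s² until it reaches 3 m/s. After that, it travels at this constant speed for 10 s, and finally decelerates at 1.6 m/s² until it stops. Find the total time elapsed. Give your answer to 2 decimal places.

13.75 s

Phase 1 (accelerating): v₀ = 0 m/s, a = 1.6 m/s².
v = v₀ + at → t = (3 − 0) / 1.6 = 1.88 s
v² = v₀² + 2aΔx → Δx = (3² − 0²)/(2·1.6) = 2.81 m

Phase 2 (constant speed): v₀ = 3.00 m/s, a = 0 m/s².
v = v₀ + at = 3.00 + (0)(10) = 3.00 m/s
Δx = v₀t + ½at² = 3.00·10 + 0.5·0·10² = 30.0 m

Phase 3 (decelerating): v₀ = 3.00 m/s, a = -1.6 m/s².
v = v₀ + at → t = (0 − 3.00) / -1.6 = 1.88 s
v² = v₀² + 2aΔx → Δx = (0² − 3.00²)/(2·-1.6) = 2.81 m
Total time = 1.88 + 10.0 + 1.88 = 13.8 s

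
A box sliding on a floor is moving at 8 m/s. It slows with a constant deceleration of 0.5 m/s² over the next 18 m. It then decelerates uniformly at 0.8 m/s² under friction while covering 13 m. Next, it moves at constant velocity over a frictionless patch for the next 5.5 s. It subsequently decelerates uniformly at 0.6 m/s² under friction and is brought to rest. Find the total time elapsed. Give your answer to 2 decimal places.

18.50 s

Phase 1 (decelerating): v₀ = 8.00 m/s, a = -0.5 m/s².
v² = v₀² + 2aΔx = 8.00² + 2·-0.5·18 = 46.0 → v = 6.78 m/s
t = (v − v₀)/a = (6.78 − 8.00)/-0.5 = 2.44 s

Phase 2 (decelerating): v₀ = 6.78 m/s, a = -0.8 m/s².
v² = v₀² + 2aΔx = 6.78² + 2·-0.8·13 = 25.2 → v = 5.02 m/s
t = (v − v₀)/a = (5.02 − 6.78)/-0.8 = 2.20 s

Phase 3 (constant speed): v₀ = 5.02 m/s, a = 0 m/s².
v = v₀ + at = 5.02 + (0)(5.5) = 5.02 m/s
Δx = v₀t + ½at² = 5.02·5.5 + 0.5·0·5.5² = 27.6 m

Phase 4 (decelerating): v₀ = 5.02 m/s, a = -0.6 m/s².
v = v₀ + at → t = (0 − 5.02) / -0.6 = 8.37 s
v² = v₀² + 2aΔx → Δx = (0² − 5.02²)/(2·-0.6) = 21.0 m
Total time = 2.44 + 2.20 + 5.50 + 8.37 = 18.5 s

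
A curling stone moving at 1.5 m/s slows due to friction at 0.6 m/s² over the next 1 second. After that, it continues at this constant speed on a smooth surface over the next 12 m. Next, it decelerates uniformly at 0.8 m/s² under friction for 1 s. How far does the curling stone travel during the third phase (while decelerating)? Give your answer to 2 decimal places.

Phase 1 (decelerating): v₀ = 1.50 m/s, a = -0.6 m/s².
v = v₀ + at = 1.50 + (-0.6)(1) = 0.900 m/s
Δx = v₀t + ½at² = 1.50·1 + 0.5·-0.6·1² = 1.20 m

Phase 2 (constant speed): v₀ = 0.900 m/s, a = 0 m/s².
Constant speed: t = d/v = 12/0.900 = 13.3 s

Phase 3 (decelerating): v₀ = 0.900 m/s, a = -0.8 m/s².
v = v₀ + at = 0.900 + (-0.8)(1) = 0.100 m/s
Δx = v₀t + ½at² = 0.900·1 + 0.5·-0.8·1² = 0.500 m
Distance in phase 3 = 0.500 m

0.50 m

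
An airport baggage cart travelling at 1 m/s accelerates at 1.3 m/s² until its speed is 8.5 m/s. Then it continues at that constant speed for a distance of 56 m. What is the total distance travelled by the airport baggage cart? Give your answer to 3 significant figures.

Phase 1 (accelerating): v₀ = 1.00 m/s, a = 1.3 m/s².
v = v₀ + at → t = (8.5 − 1.00) / 1.3 = 5.77 s
v² = v₀² + 2aΔx → Δx = (8.5² − 1.00²)/(2·1.3) = 27.4 m

Phase 2 (constant speed): v₀ = 8.50 m/s, a = 0 m/s².
Constant speed: t = d/v = 56/8.50 = 6.59 s
Total distance = 27.4 + 56.0 = 83.4 m

83.4 m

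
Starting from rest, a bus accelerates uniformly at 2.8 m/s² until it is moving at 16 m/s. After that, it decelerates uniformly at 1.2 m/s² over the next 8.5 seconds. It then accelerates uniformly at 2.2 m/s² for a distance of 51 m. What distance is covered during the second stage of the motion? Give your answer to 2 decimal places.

92.65 m

Phase 1 (accelerating): v₀ = 0 m/s, a = 2.8 m/s².
v = v₀ + at → t = (16 − 0) / 2.8 = 5.71 s
v² = v₀² + 2aΔx → Δx = (16² − 0²)/(2·2.8) = 45.7 m

Phase 2 (decelerating): v₀ = 16.0 m/s, a = -1.2 m/s².
v = v₀ + at = 16.0 + (-1.2)(8.5) = 5.80 m/s
Δx = v₀t + ½at² = 16.0·8.5 + 0.5·-1.2·8.5² = 92.7 m
Distance in phase 2 = 92.7 m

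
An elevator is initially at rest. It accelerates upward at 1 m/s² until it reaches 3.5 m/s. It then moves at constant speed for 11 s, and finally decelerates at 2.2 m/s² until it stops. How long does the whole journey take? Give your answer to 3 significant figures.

Phase 1 (accelerating): v₀ = 0 m/s, a = 1 m/s².
v = v₀ + at → t = (3.5 − 0) / 1 = 3.50 s
v² = v₀² + 2aΔx → Δx = (3.5² − 0²)/(2·1) = 6.12 m

Phase 2 (constant speed): v₀ = 3.50 m/s, a = 0 m/s².
v = v₀ + at = 3.50 + (0)(11) = 3.50 m/s
Δx = v₀t + ½at² = 3.50·11 + 0.5·0·11² = 38.5 m

Phase 3 (decelerating): v₀ = 3.50 m/s, a = -2.2 m/s².
v = v₀ + at → t = (0 − 3.50) / -2.2 = 1.59 s
v² = v₀² + 2aΔx → Δx = (0² − 3.50²)/(2·-2.2) = 2.78 m
Total time = 3.50 + 11.0 + 1.59 = 16.1 s

16.1 s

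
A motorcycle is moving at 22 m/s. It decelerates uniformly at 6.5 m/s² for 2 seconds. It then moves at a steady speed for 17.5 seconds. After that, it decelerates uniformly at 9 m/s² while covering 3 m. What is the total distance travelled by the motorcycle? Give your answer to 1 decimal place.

191.5 m

Phase 1 (decelerating): v₀ = 22.0 m/s, a = -6.5 m/s².
v = v₀ + at = 22.0 + (-6.5)(2) = 9.00 m/s
Δx = v₀t + ½at² = 22.0·2 + 0.5·-6.5·2² = 31.0 m

Phase 2 (constant speed): v₀ = 9.00 m/s, a = 0 m/s².
v = v₀ + at = 9.00 + (0)(17.5) = 9.00 m/s
Δx = v₀t + ½at² = 9.00·17.5 + 0.5·0·17.5² = 158 m

Phase 3 (decelerating): v₀ = 9.00 m/s, a = -9 m/s².
v² = v₀² + 2aΔx = 9.00² + 2·-9·3 = 27.0 → v = 5.20 m/s
t = (v − v₀)/a = (5.20 − 9.00)/-9 = 0.423 s
Total distance = 31.0 + 158 + 3.00 = 192 m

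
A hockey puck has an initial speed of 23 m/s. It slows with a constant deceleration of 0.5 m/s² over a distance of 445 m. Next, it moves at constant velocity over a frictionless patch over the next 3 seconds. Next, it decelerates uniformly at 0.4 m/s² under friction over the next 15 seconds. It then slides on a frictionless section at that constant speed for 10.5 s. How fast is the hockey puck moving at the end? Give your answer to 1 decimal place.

Phase 1 (decelerating): v₀ = 23.0 m/s, a = -0.5 m/s².
v² = v₀² + 2aΔx = 23.0² + 2·-0.5·445 = 84.0 → v = 9.17 m/s
t = (v − v₀)/a = (9.17 − 23.0)/-0.5 = 27.7 s

Phase 2 (constant speed): v₀ = 9.17 m/s, a = 0 m/s².
v = v₀ + at = 9.17 + (0)(3) = 9.17 m/s
Δx = v₀t + ½at² = 9.17·3 + 0.5·0·3² = 27.5 m

Phase 3 (decelerating): v₀ = 9.17 m/s, a = -0.4 m/s².
v = v₀ + at = 9.17 + (-0.4)(15) = 3.17 m/s
Δx = v₀t + ½at² = 9.17·15 + 0.5·-0.4·15² = 92.5 m

Phase 4 (constant speed): v₀ = 3.17 m/s, a = 0 m/s².
v = v₀ + at = 3.17 + (0)(10.5) = 3.17 m/s
Δx = v₀t + ½at² = 3.17·10.5 + 0.5·0·10.5² = 33.2 m
Final speed = 3.17 m/s

3.2 m/s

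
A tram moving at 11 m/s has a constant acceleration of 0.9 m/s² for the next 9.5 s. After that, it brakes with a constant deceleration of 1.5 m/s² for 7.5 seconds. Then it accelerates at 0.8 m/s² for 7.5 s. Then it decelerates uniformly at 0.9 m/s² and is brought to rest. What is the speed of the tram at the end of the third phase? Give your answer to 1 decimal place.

Phase 1 (accelerating): v₀ = 11.0 m/s, a = 0.9 m/s².
v = v₀ + at = 11.0 + (0.9)(9.5) = 19.6 m/s
Δx = v₀t + ½at² = 11.0·9.5 + 0.5·0.9·9.5² = 145 m

Phase 2 (decelerating): v₀ = 19.6 m/s, a = -1.5 m/s².
v = v₀ + at = 19.6 + (-1.5)(7.5) = 8.30 m/s
Δx = v₀t + ½at² = 19.6·7.5 + 0.5·-1.5·7.5² = 104 m

Phase 3 (accelerating): v₀ = 8.30 m/s, a = 0.8 m/s².
v = v₀ + at = 8.30 + (0.8)(7.5) = 14.3 m/s
Δx = v₀t + ½at² = 8.30·7.5 + 0.5·0.8·7.5² = 84.8 m
Speed at end of phase 3 = 14.3 m/s

14.3 m/s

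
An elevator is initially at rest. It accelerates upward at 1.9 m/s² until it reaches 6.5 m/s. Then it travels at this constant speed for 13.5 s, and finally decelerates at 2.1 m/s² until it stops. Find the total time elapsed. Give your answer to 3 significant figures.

Phase 1 (accelerating): v₀ = 0 m/s, a = 1.9 m/s².
v = v₀ + at → t = (6.5 − 0) / 1.9 = 3.42 s
v² = v₀² + 2aΔx → Δx = (6.5² − 0²)/(2·1.9) = 11.1 m

Phase 2 (constant speed): v₀ = 6.50 m/s, a = 0 m/s².
v = v₀ + at = 6.50 + (0)(13.5) = 6.50 m/s
Δx = v₀t + ½at² = 6.50·13.5 + 0.5·0·13.5² = 87.8 m

Phase 3 (decelerating): v₀ = 6.50 m/s, a = -2.1 m/s².
v = v₀ + at → t = (0 − 6.50) / -2.1 = 3.10 s
v² = v₀² + 2aΔx → Δx = (0² − 6.50²)/(2·-2.1) = 10.1 m
Total time = 3.42 + 13.5 + 3.10 = 20.0 s

20.0 s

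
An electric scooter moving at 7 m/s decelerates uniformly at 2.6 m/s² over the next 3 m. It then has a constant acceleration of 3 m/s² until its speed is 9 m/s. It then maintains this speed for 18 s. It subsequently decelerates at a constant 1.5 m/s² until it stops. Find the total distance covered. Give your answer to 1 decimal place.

199.9 m

Phase 1 (decelerating): v₀ = 7.00 m/s, a = -2.6 m/s².
v² = v₀² + 2aΔx = 7.00² + 2·-2.6·3 = 33.4 → v = 5.78 m/s
t = (v − v₀)/a = (5.78 − 7.00)/-2.6 = 0.470 s

Phase 2 (accelerating): v₀ = 5.78 m/s, a = 3 m/s².
v = v₀ + at → t = (9 − 5.78) / 3 = 1.07 s
v² = v₀² + 2aΔx → Δx = (9² − 5.78²)/(2·3) = 7.93 m

Phase 3 (constant speed): v₀ = 9.00 m/s, a = 0 m/s².
v = v₀ + at = 9.00 + (0)(18) = 9.00 m/s
Δx = v₀t + ½at² = 9.00·18 + 0.5·0·18² = 162 m

Phase 4 (decelerating): v₀ = 9.00 m/s, a = -1.5 m/s².
v = v₀ + at → t = (0 − 9.00) / -1.5 = 6.00 s
v² = v₀² + 2aΔx → Δx = (0² − 9.00²)/(2·-1.5) = 27.0 m
Total distance = 3.00 + 7.93 + 162 + 27.0 = 200 m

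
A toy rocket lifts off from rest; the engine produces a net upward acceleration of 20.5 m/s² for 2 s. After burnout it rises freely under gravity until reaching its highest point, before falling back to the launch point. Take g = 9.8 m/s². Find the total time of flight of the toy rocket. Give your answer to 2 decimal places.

11.27 s

Phase 1 (powered ascent): v₀ = 0 m/s, a = 20.5 m/s².
v = v₀ + at = 0 + (20.5)(2) = 41.0 m/s
Δx = v₀t + ½at² = 0·2 + 0.5·20.5·2² = 41.0 m

Phase 2 (coasting upward): v₀ = 41.0 m/s, a = -9.8 m/s².
v = v₀ + at → t = (0 − 41.0) / -9.8 = 4.18 s
v² = v₀² + 2aΔx → Δx = (0² − 41.0²)/(2·-9.8) = 85.8 m

Phase 3 (free fall): v₀ = 0 m/s, a = -9.8 m/s².
Falls 127 m from rest: t = √(2·127/9.8) = 5.09 s; v = g·t = 49.8 m/s.
Total time = 2.00 + 4.18 + 5.09 = 11.3 s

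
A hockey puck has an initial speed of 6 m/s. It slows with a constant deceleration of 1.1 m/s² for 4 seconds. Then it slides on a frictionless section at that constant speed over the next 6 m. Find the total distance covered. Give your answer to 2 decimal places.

Phase 1 (decelerating): v₀ = 6.00 m/s, a = -1.1 m/s².
v = v₀ + at = 6.00 + (-1.1)(4) = 1.60 m/s
Δx = v₀t + ½at² = 6.00·4 + 0.5·-1.1·4² = 15.2 m

Phase 2 (constant speed): v₀ = 1.60 m/s, a = 0 m/s².
Constant speed: t = d/v = 6/1.60 = 3.75 s
Total distance = 15.2 + 6.00 = 21.2 m

21.20 m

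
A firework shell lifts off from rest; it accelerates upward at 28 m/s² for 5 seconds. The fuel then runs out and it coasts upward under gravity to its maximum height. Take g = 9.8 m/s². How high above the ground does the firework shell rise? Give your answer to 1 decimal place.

Phase 1 (powered ascent): v₀ = 0 m/s, a = 28 m/s².
v = v₀ + at = 0 + (28)(5) = 140 m/s
Δx = v₀t + ½at² = 0·5 + 0.5·28·5² = 350 m

Phase 2 (coasting upward): v₀ = 140 m/s, a = -9.8 m/s².
v = v₀ + at → t = (0 − 140) / -9.8 = 14.3 s
v² = v₀² + 2aΔx → Δx = (0² − 140²)/(2·-9.8) = 1000 m
Maximum height = 350 + 1000 = 1350 m

1350.0 m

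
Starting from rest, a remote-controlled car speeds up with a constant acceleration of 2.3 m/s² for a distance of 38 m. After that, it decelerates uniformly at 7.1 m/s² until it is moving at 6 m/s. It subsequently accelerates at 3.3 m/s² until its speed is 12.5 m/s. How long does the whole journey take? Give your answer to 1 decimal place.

Phase 1 (accelerating): v₀ = 0 m/s, a = 2.3 m/s².
v² = v₀² + 2aΔx = 0² + 2·2.3·38 = 175 → v = 13.2 m/s
t = (v − v₀)/a = (13.2 − 0)/2.3 = 5.75 s

Phase 2 (decelerating): v₀ = 13.2 m/s, a = -7.1 m/s².
v = v₀ + at → t = (6 − 13.2) / -7.1 = 1.02 s
v² = v₀² + 2aΔx → Δx = (6² − 13.2²)/(2·-7.1) = 9.77 m

Phase 3 (accelerating): v₀ = 6.00 m/s, a = 3.3 m/s².
v = v₀ + at → t = (12.5 − 6.00) / 3.3 = 1.97 s
v² = v₀² + 2aΔx → Δx = (12.5² − 6.00²)/(2·3.3) = 18.2 m
Total time = 5.75 + 1.02 + 1.97 = 8.74 s

8.7 s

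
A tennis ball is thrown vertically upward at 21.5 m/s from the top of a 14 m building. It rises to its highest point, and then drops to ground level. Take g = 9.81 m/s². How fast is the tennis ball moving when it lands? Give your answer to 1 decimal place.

27.1 m/s

Phase 1 (rising): v₀ = 21.5 m/s, a = -9.81 m/s².
v = v₀ + at → t = (0 − 21.5) / -9.81 = 2.19 s
v² = v₀² + 2aΔx → Δx = (0² − 21.5²)/(2·-9.81) = 23.6 m

Phase 2 (falling): v₀ = 0 m/s, a = -9.81 m/s².
Falls 37.6 m from rest: t = √(2·37.6/9.81) = 2.77 s; v = g·t = 27.1 m/s.
Final speed = 27.1 m/s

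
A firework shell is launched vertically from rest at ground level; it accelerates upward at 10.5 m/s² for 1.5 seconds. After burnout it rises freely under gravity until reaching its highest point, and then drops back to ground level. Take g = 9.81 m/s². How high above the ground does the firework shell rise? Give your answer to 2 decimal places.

Phase 1 (powered ascent): v₀ = 0 m/s, a = 10.5 m/s².
v = v₀ + at = 0 + (10.5)(1.5) = 15.8 m/s
Δx = v₀t + ½at² = 0·1.5 + 0.5·10.5·1.5² = 11.8 m

Phase 2 (coasting upward): v₀ = 15.8 m/s, a = -9.81 m/s².
v = v₀ + at → t = (0 − 15.8) / -9.81 = 1.61 s
v² = v₀² + 2aΔx → Δx = (0² − 15.8²)/(2·-9.81) = 12.6 m
Maximum height = 11.8 + 12.6 = 24.5 m

24.46 m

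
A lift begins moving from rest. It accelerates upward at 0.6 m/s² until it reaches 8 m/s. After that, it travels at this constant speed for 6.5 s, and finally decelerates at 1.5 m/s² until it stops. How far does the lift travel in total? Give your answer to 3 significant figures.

127 m

Phase 1 (accelerating): v₀ = 0 m/s, a = 0.6 m/s².
v = v₀ + at → t = (8 − 0) / 0.6 = 13.3 s
v² = v₀² + 2aΔx → Δx = (8² − 0²)/(2·0.6) = 53.3 m

Phase 2 (constant speed): v₀ = 8.00 m/s, a = 0 m/s².
v = v₀ + at = 8.00 + (0)(6.5) = 8.00 m/s
Δx = v₀t + ½at² = 8.00·6.5 + 0.5·0·6.5² = 52.0 m

Phase 3 (decelerating): v₀ = 8.00 m/s, a = -1.5 m/s².
v = v₀ + at → t = (0 − 8.00) / -1.5 = 5.33 s
v² = v₀² + 2aΔx → Δx = (0² − 8.00²)/(2·-1.5) = 21.3 m
Total distance = 53.3 + 52.0 + 21.3 = 127 m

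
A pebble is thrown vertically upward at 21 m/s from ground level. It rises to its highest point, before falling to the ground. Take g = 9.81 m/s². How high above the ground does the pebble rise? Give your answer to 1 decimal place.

22.5 m

Phase 1 (rising): v₀ = 21.0 m/s, a = -9.81 m/s².
v = v₀ + at → t = (0 − 21.0) / -9.81 = 2.14 s
v² = v₀² + 2aΔx → Δx = (0² − 21.0²)/(2·-9.81) = 22.5 m
Maximum height = 22.5 m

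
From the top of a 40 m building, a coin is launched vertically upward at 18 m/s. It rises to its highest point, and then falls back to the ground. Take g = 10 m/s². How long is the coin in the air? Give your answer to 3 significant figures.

5.15 s

Phase 1 (rising): v₀ = 18.0 m/s, a = -10 m/s².
v = v₀ + at → t = (0 − 18.0) / -10 = 1.80 s
v² = v₀² + 2aΔx → Δx = (0² − 18.0²)/(2·-10) = 16.2 m

Phase 2 (falling): v₀ = 0 m/s, a = -10 m/s².
Falls 56.2 m from rest: t = √(2·56.2/10) = 3.35 s; v = g·t = 33.5 m/s.
Total time = 1.80 + 3.35 = 5.15 s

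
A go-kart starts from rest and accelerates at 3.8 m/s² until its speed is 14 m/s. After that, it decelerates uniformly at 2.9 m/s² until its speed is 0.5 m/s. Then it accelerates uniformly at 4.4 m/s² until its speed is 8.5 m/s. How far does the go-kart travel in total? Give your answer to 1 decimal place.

67.7 m

Phase 1 (accelerating): v₀ = 0 m/s, a = 3.8 m/s².
v = v₀ + at → t = (14 − 0) / 3.8 = 3.68 s
v² = v₀² + 2aΔx → Δx = (14² − 0²)/(2·3.8) = 25.8 m

Phase 2 (decelerating): v₀ = 14.0 m/s, a = -2.9 m/s².
v = v₀ + at → t = (0.5 − 14.0) / -2.9 = 4.66 s
v² = v₀² + 2aΔx → Δx = (0.5² − 14.0²)/(2·-2.9) = 33.8 m

Phase 3 (accelerating): v₀ = 0.500 m/s, a = 4.4 m/s².
v = v₀ + at → t = (8.5 − 0.500) / 4.4 = 1.82 s
v² = v₀² + 2aΔx → Δx = (8.5² − 0.500²)/(2·4.4) = 8.18 m
Total distance = 25.8 + 33.8 + 8.18 = 67.7 m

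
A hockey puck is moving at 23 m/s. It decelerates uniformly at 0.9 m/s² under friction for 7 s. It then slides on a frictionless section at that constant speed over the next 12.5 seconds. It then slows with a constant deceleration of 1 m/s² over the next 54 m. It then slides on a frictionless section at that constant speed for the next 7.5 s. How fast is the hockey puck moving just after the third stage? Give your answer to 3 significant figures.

13.1 m/s

Phase 1 (decelerating): v₀ = 23.0 m/s, a = -0.9 m/s².
v = v₀ + at = 23.0 + (-0.9)(7) = 16.7 m/s
Δx = v₀t + ½at² = 23.0·7 + 0.5·-0.9·7² = 139 m

Phase 2 (constant speed): v₀ = 16.7 m/s, a = 0 m/s².
v = v₀ + at = 16.7 + (0)(12.5) = 16.7 m/s
Δx = v₀t + ½at² = 16.7·12.5 + 0.5·0·12.5² = 209 m

Phase 3 (decelerating): v₀ = 16.7 m/s, a = -1 m/s².
v² = v₀² + 2aΔx = 16.7² + 2·-1·54 = 171 → v = 13.1 m/s
t = (v − v₀)/a = (13.1 − 16.7)/-1 = 3.63 s
Speed at end of phase 3 = 13.1 m/s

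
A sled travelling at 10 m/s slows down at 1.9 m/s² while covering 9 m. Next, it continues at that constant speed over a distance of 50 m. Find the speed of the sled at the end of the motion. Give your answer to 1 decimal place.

8.1 m/s

Phase 1 (decelerating): v₀ = 10.0 m/s, a = -1.9 m/s².
v² = v₀² + 2aΔx = 10.0² + 2·-1.9·9 = 65.8 → v = 8.11 m/s
t = (v − v₀)/a = (8.11 − 10.0)/-1.9 = 0.994 s

Phase 2 (constant speed): v₀ = 8.11 m/s, a = 0 m/s².
Constant speed: t = d/v = 50/8.11 = 6.16 s
Final speed = 8.11 m/s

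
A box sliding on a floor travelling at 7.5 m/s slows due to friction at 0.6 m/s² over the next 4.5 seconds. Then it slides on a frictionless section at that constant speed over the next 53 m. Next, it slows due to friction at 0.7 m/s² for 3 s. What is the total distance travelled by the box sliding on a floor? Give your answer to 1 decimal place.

Phase 1 (decelerating): v₀ = 7.50 m/s, a = -0.6 m/s².
v = v₀ + at = 7.50 + (-0.6)(4.5) = 4.80 m/s
Δx = v₀t + ½at² = 7.50·4.5 + 0.5·-0.6·4.5² = 27.7 m

Phase 2 (constant speed): v₀ = 4.80 m/s, a = 0 m/s².
Constant speed: t = d/v = 53/4.80 = 11.0 s

Phase 3 (decelerating): v₀ = 4.80 m/s, a = -0.7 m/s².
v = v₀ + at = 4.80 + (-0.7)(3) = 2.70 m/s
Δx = v₀t + ½at² = 4.80·3 + 0.5·-0.7·3² = 11.3 m
Total distance = 27.7 + 53.0 + 11.3 = 91.9 m

91.9 m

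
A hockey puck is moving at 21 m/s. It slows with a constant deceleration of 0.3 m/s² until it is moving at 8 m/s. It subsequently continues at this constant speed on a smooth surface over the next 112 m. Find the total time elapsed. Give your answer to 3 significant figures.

57.3 s

Phase 1 (decelerating): v₀ = 21.0 m/s, a = -0.3 m/s².
v = v₀ + at → t = (8 − 21.0) / -0.3 = 43.3 s
v² = v₀² + 2aΔx → Δx = (8² − 21.0²)/(2·-0.3) = 628 m

Phase 2 (constant speed): v₀ = 8.00 m/s, a = 0 m/s².
Constant speed: t = d/v = 112/8.00 = 14.0 s
Total time = 43.3 + 14.0 = 57.3 s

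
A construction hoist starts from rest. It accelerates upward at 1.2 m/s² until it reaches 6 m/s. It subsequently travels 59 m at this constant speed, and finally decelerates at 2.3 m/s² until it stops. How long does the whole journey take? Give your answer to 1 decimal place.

Phase 1 (accelerating): v₀ = 0 m/s, a = 1.2 m/s².
v = v₀ + at → t = (6 − 0) / 1.2 = 5.00 s
v² = v₀² + 2aΔx → Δx = (6² − 0²)/(2·1.2) = 15.0 m

Phase 2 (constant speed): v₀ = 6.00 m/s, a = 0 m/s².
Constant speed: t = d/v = 59/6.00 = 9.83 s

Phase 3 (decelerating): v₀ = 6.00 m/s, a = -2.3 m/s².
v = v₀ + at → t = (0 − 6.00) / -2.3 = 2.61 s
v² = v₀² + 2aΔx → Δx = (0² − 6.00²)/(2·-2.3) = 7.83 m
Total time = 5.00 + 9.83 + 2.61 = 17.4 s

17.4 s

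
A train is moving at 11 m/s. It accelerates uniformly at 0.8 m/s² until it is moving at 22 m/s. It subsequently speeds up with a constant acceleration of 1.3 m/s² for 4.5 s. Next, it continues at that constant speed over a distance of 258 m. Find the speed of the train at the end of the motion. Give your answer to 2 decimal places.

Phase 1 (accelerating): v₀ = 11.0 m/s, a = 0.8 m/s².
v = v₀ + at → t = (22 − 11.0) / 0.8 = 13.8 s
v² = v₀² + 2aΔx → Δx = (22² − 11.0²)/(2·0.8) = 227 m

Phase 2 (accelerating): v₀ = 22.0 m/s, a = 1.3 m/s².
v = v₀ + at = 22.0 + (1.3)(4.5) = 27.9 m/s
Δx = v₀t + ½at² = 22.0·4.5 + 0.5·1.3·4.5² = 112 m

Phase 3 (constant speed): v₀ = 27.9 m/s, a = 0 m/s².
Constant speed: t = d/v = 258/27.9 = 9.26 s
Final speed = 27.9 m/s

27.85 m/s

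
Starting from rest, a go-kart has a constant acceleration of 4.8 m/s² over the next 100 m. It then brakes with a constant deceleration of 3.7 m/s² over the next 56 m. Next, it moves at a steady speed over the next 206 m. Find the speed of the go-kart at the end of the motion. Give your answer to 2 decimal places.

Phase 1 (accelerating): v₀ = 0 m/s, a = 4.8 m/s².
v² = v₀² + 2aΔx = 0² + 2·4.8·100 = 960 → v = 31.0 m/s
t = (v − v₀)/a = (31.0 − 0)/4.8 = 6.45 s

Phase 2 (decelerating): v₀ = 31.0 m/s, a = -3.7 m/s².
v² = v₀² + 2aΔx = 31.0² + 2·-3.7·56 = 546 → v = 23.4 m/s
t = (v − v₀)/a = (23.4 − 31.0)/-3.7 = 2.06 s

Phase 3 (constant speed): v₀ = 23.4 m/s, a = 0 m/s².
Constant speed: t = d/v = 206/23.4 = 8.82 s
Final speed = 23.4 m/s

23.36 m/s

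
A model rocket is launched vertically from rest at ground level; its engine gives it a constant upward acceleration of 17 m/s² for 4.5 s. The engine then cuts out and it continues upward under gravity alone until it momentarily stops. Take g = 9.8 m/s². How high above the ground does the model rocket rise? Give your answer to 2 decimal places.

Phase 1 (powered ascent): v₀ = 0 m/s, a = 17 m/s².
v = v₀ + at = 0 + (17)(4.5) = 76.5 m/s
Δx = v₀t + ½at² = 0·4.5 + 0.5·17·4.5² = 172 m

Phase 2 (coasting upward): v₀ = 76.5 m/s, a = -9.8 m/s².
v = v₀ + at → t = (0 − 76.5) / -9.8 = 7.81 s
v² = v₀² + 2aΔx → Δx = (0² − 76.5²)/(2·-9.8) = 299 m
Maximum height = 172 + 299 = 471 m

470.71 m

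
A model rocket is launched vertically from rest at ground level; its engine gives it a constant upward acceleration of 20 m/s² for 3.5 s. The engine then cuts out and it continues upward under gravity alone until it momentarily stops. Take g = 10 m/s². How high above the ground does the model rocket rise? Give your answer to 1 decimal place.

Phase 1 (powered ascent): v₀ = 0 m/s, a = 20 m/s².
v = v₀ + at = 0 + (20)(3.5) = 70.0 m/s
Δx = v₀t + ½at² = 0·3.5 + 0.5·20·3.5² = 122 m

Phase 2 (coasting upward): v₀ = 70.0 m/s, a = -10 m/s².
v = v₀ + at → t = (0 − 70.0) / -10 = 7.00 s
v² = v₀² + 2aΔx → Δx = (0² − 70.0²)/(2·-10) = 245 m
Maximum height = 122 + 245 = 368 m

367.5 m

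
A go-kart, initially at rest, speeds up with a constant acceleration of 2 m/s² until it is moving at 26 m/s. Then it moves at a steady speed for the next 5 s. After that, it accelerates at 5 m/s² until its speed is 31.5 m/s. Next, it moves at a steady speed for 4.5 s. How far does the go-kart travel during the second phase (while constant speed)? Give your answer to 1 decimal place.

Phase 1 (accelerating): v₀ = 0 m/s, a = 2 m/s².
v = v₀ + at → t = (26 − 0) / 2 = 13.0 s
v² = v₀² + 2aΔx → Δx = (26² − 0²)/(2·2) = 169 m

Phase 2 (constant speed): v₀ = 26.0 m/s, a = 0 m/s².
v = v₀ + at = 26.0 + (0)(5) = 26.0 m/s
Δx = v₀t + ½at² = 26.0·5 + 0.5·0·5² = 130 m
Distance in phase 2 = 130 m

130.0 m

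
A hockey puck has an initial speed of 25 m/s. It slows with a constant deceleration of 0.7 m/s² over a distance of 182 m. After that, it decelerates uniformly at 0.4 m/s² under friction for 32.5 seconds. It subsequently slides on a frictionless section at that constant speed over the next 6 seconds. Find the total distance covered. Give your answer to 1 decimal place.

633.5 m

Phase 1 (decelerating): v₀ = 25.0 m/s, a = -0.7 m/s².
v² = v₀² + 2aΔx = 25.0² + 2·-0.7·182 = 370 → v = 19.2 m/s
t = (v − v₀)/a = (19.2 − 25.0)/-0.7 = 8.23 s

Phase 2 (decelerating): v₀ = 19.2 m/s, a = -0.4 m/s².
v = v₀ + at = 19.2 + (-0.4)(32.5) = 6.24 m/s
Δx = v₀t + ½at² = 19.2·32.5 + 0.5·-0.4·32.5² = 414 m

Phase 3 (constant speed): v₀ = 6.24 m/s, a = 0 m/s².
v = v₀ + at = 6.24 + (0)(6) = 6.24 m/s
Δx = v₀t + ½at² = 6.24·6 + 0.5·0·6² = 37.4 m
Total distance = 182 + 414 + 37.4 = 634 m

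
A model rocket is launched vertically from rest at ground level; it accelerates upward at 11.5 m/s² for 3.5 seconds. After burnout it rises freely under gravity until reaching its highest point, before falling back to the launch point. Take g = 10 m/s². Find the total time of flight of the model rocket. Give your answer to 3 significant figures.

13.0 s

Phase 1 (powered ascent): v₀ = 0 m/s, a = 11.5 m/s².
v = v₀ + at = 0 + (11.5)(3.5) = 40.2 m/s
Δx = v₀t + ½at² = 0·3.5 + 0.5·11.5·3.5² = 70.4 m

Phase 2 (coasting upward): v₀ = 40.2 m/s, a = -10 m/s².
v = v₀ + at → t = (0 − 40.2) / -10 = 4.03 s
v² = v₀² + 2aΔx → Δx = (0² − 40.2²)/(2·-10) = 81.0 m

Phase 3 (free fall): v₀ = 0 m/s, a = -10 m/s².
Falls 151 m from rest: t = √(2·151/10) = 5.50 s; v = g·t = 55.0 m/s.
Total time = 3.50 + 4.03 + 5.50 = 13.0 s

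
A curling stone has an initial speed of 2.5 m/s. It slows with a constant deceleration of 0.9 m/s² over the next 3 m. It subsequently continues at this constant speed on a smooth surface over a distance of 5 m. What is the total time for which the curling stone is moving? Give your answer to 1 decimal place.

7.2 s

Phase 1 (decelerating): v₀ = 2.50 m/s, a = -0.9 m/s².
v² = v₀² + 2aΔx = 2.50² + 2·-0.9·3 = 0.850 → v = 0.922 m/s
t = (v − v₀)/a = (0.922 − 2.50)/-0.9 = 1.75 s

Phase 2 (constant speed): v₀ = 0.922 m/s, a = 0 m/s².
Constant speed: t = d/v = 5/0.922 = 5.42 s
Total time = 1.75 + 5.42 = 7.18 s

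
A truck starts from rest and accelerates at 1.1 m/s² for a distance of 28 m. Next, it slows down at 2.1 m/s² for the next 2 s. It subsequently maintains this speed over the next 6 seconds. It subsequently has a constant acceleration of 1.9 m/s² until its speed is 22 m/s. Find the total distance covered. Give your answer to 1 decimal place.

185.3 m

Phase 1 (accelerating): v₀ = 0 m/s, a = 1.1 m/s².
v² = v₀² + 2aΔx = 0² + 2·1.1·28 = 61.6 → v = 7.85 m/s
t = (v − v₀)/a = (7.85 − 0)/1.1 = 7.14 s

Phase 2 (decelerating): v₀ = 7.85 m/s, a = -2.1 m/s².
v = v₀ + at = 7.85 + (-2.1)(2) = 3.65 m/s
Δx = v₀t + ½at² = 7.85·2 + 0.5·-2.1·2² = 11.5 m

Phase 3 (constant speed): v₀ = 3.65 m/s, a = 0 m/s².
v = v₀ + at = 3.65 + (0)(6) = 3.65 m/s
Δx = v₀t + ½at² = 3.65·6 + 0.5·0·6² = 21.9 m

Phase 4 (accelerating): v₀ = 3.65 m/s, a = 1.9 m/s².
v = v₀ + at → t = (22 − 3.65) / 1.9 = 9.66 s
v² = v₀² + 2aΔx → Δx = (22² − 3.65²)/(2·1.9) = 124 m
Total distance = 28.0 + 11.5 + 21.9 + 124 = 185 m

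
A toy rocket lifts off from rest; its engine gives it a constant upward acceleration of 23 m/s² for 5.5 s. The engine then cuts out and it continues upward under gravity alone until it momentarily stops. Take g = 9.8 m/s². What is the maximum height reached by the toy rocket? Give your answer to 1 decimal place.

1164.3 m

Phase 1 (powered ascent): v₀ = 0 m/s, a = 23 m/s².
v = v₀ + at = 0 + (23)(5.5) = 126 m/s
Δx = v₀t + ½at² = 0·5.5 + 0.5·23·5.5² = 348 m

Phase 2 (coasting upward): v₀ = 126 m/s, a = -9.8 m/s².
v = v₀ + at → t = (0 − 126) / -9.8 = 12.9 s
v² = v₀² + 2aΔx → Δx = (0² − 126²)/(2·-9.8) = 816 m
Maximum height = 348 + 816 = 1160 m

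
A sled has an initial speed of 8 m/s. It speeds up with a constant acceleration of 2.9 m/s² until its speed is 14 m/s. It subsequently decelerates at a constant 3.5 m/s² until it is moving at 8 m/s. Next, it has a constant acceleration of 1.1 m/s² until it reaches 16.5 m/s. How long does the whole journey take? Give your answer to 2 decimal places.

11.51 s

Phase 1 (accelerating): v₀ = 8.00 m/s, a = 2.9 m/s².
v = v₀ + at → t = (14 − 8.00) / 2.9 = 2.07 s
v² = v₀² + 2aΔx → Δx = (14² − 8.00²)/(2·2.9) = 22.8 m

Phase 2 (decelerating): v₀ = 14.0 m/s, a = -3.5 m/s².
v = v₀ + at → t = (8 − 14.0) / -3.5 = 1.71 s
v² = v₀² + 2aΔx → Δx = (8² − 14.0²)/(2·-3.5) = 18.9 m

Phase 3 (accelerating): v₀ = 8.00 m/s, a = 1.1 m/s².
v = v₀ + at → t = (16.5 − 8.00) / 1.1 = 7.73 s
v² = v₀² + 2aΔx → Δx = (16.5² − 8.00²)/(2·1.1) = 94.7 m
Total time = 2.07 + 1.71 + 7.73 = 11.5 s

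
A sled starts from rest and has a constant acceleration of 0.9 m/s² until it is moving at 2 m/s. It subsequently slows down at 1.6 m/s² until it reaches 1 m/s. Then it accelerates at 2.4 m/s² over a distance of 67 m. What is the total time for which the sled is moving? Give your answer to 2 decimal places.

9.91 s

Phase 1 (accelerating): v₀ = 0 m/s, a = 0.9 m/s².
v = v₀ + at → t = (2 − 0) / 0.9 = 2.22 s
v² = v₀² + 2aΔx → Δx = (2² − 0²)/(2·0.9) = 2.22 m

Phase 2 (decelerating): v₀ = 2.00 m/s, a = -1.6 m/s².
v = v₀ + at → t = (1 − 2.00) / -1.6 = 0.625 s
v² = v₀² + 2aΔx → Δx = (1² − 2.00²)/(2·-1.6) = 0.938 m

Phase 3 (accelerating): v₀ = 1.00 m/s, a = 2.4 m/s².
v² = v₀² + 2aΔx = 1.00² + 2·2.4·67 = 323 → v = 18.0 m/s
t = (v − v₀)/a = (18.0 − 1.00)/2.4 = 7.07 s
Total time = 2.22 + 0.625 + 7.07 = 9.91 s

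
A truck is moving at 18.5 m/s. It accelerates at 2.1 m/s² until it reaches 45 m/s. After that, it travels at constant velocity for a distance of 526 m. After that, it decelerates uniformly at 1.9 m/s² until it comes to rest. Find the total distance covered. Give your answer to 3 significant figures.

1460 m

Phase 1 (accelerating): v₀ = 18.5 m/s, a = 2.1 m/s².
v = v₀ + at → t = (45 − 18.5) / 2.1 = 12.6 s
v² = v₀² + 2aΔx → Δx = (45² − 18.5²)/(2·2.1) = 401 m

Phase 2 (constant speed): v₀ = 45.0 m/s, a = 0 m/s².
Constant speed: t = d/v = 526/45.0 = 11.7 s

Phase 3 (decelerating): v₀ = 45.0 m/s, a = -1.9 m/s².
v = v₀ + at → t = (0 − 45.0) / -1.9 = 23.7 s
v² = v₀² + 2aΔx → Δx = (0² − 45.0²)/(2·-1.9) = 533 m
Total distance = 401 + 526 + 533 = 1460 m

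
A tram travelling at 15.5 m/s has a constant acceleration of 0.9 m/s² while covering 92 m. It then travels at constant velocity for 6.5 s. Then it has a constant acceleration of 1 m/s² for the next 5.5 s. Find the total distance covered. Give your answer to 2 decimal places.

Phase 1 (accelerating): v₀ = 15.5 m/s, a = 0.9 m/s².
v² = v₀² + 2aΔx = 15.5² + 2·0.9·92 = 406 → v = 20.1 m/s
t = (v − v₀)/a = (20.1 − 15.5)/0.9 = 5.16 s

Phase 2 (constant speed): v₀ = 20.1 m/s, a = 0 m/s².
v = v₀ + at = 20.1 + (0)(6.5) = 20.1 m/s
Δx = v₀t + ½at² = 20.1·6.5 + 0.5·0·6.5² = 131 m

Phase 3 (accelerating): v₀ = 20.1 m/s, a = 1 m/s².
v = v₀ + at = 20.1 + (1)(5.5) = 25.6 m/s
Δx = v₀t + ½at² = 20.1·5.5 + 0.5·1·5.5² = 126 m
Total distance = 92.0 + 131 + 126 = 349 m

348.87 m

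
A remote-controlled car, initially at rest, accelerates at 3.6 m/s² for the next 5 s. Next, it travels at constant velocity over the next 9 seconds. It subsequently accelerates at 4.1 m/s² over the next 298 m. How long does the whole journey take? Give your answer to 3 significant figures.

Phase 1 (accelerating): v₀ = 0 m/s, a = 3.6 m/s².
v = v₀ + at = 0 + (3.6)(5) = 18.0 m/s
Δx = v₀t + ½at² = 0·5 + 0.5·3.6·5² = 45.0 m

Phase 2 (constant speed): v₀ = 18.0 m/s, a = 0 m/s².
v = v₀ + at = 18.0 + (0)(9) = 18.0 m/s
Δx = v₀t + ½at² = 18.0·9 + 0.5·0·9² = 162 m

Phase 3 (accelerating): v₀ = 18.0 m/s, a = 4.1 m/s².
v² = v₀² + 2aΔx = 18.0² + 2·4.1·298 = 2770 → v = 52.6 m/s
t = (v − v₀)/a = (52.6 − 18.0)/4.1 = 8.44 s
Total time = 5.00 + 9.00 + 8.44 = 22.4 s

22.4 s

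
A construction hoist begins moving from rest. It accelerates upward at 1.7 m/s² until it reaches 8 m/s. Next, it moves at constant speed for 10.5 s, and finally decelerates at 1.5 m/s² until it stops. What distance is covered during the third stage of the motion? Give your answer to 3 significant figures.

21.3 m

Phase 1 (accelerating): v₀ = 0 m/s, a = 1.7 m/s².
v = v₀ + at → t = (8 − 0) / 1.7 = 4.71 s
v² = v₀² + 2aΔx → Δx = (8² − 0²)/(2·1.7) = 18.8 m

Phase 2 (constant speed): v₀ = 8.00 m/s, a = 0 m/s².
v = v₀ + at = 8.00 + (0)(10.5) = 8.00 m/s
Δx = v₀t + ½at² = 8.00·10.5 + 0.5·0·10.5² = 84.0 m

Phase 3 (decelerating): v₀ = 8.00 m/s, a = -1.5 m/s².
v = v₀ + at → t = (0 − 8.00) / -1.5 = 5.33 s
v² = v₀² + 2aΔx → Δx = (0² − 8.00²)/(2·-1.5) = 21.3 m
Distance in phase 3 = 21.3 m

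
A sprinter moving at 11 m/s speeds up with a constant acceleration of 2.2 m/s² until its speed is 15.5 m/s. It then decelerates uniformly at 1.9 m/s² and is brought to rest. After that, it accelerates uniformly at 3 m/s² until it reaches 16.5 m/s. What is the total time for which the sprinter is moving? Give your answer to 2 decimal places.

15.70 s

Phase 1 (accelerating): v₀ = 11.0 m/s, a = 2.2 m/s².
v = v₀ + at → t = (15.5 − 11.0) / 2.2 = 2.05 s
v² = v₀² + 2aΔx → Δx = (15.5² − 11.0²)/(2·2.2) = 27.1 m

Phase 2 (decelerating): v₀ = 15.5 m/s, a = -1.9 m/s².
v = v₀ + at → t = (0 − 15.5) / -1.9 = 8.16 s
v² = v₀² + 2aΔx → Δx = (0² − 15.5²)/(2·-1.9) = 63.2 m

Phase 3 (accelerating): v₀ = 0 m/s, a = 3 m/s².
v = v₀ + at → t = (16.5 − 0) / 3 = 5.50 s
v² = v₀² + 2aΔx → Δx = (16.5² − 0²)/(2·3) = 45.4 m
Total time = 2.05 + 8.16 + 5.50 = 15.7 s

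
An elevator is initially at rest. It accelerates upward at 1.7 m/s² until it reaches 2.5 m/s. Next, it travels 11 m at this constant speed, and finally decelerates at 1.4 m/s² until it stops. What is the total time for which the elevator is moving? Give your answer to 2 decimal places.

7.66 s

Phase 1 (accelerating): v₀ = 0 m/s, a = 1.7 m/s².
v = v₀ + at → t = (2.5 − 0) / 1.7 = 1.47 s
v² = v₀² + 2aΔx → Δx = (2.5² − 0²)/(2·1.7) = 1.84 m

Phase 2 (constant speed): v₀ = 2.50 m/s, a = 0 m/s².
Constant speed: t = d/v = 11/2.50 = 4.40 s

Phase 3 (decelerating): v₀ = 2.50 m/s, a = -1.4 m/s².
v = v₀ + at → t = (0 − 2.50) / -1.4 = 1.79 s
v² = v₀² + 2aΔx → Δx = (0² − 2.50²)/(2·-1.4) = 2.23 m
Total time = 1.47 + 4.40 + 1.79 = 7.66 s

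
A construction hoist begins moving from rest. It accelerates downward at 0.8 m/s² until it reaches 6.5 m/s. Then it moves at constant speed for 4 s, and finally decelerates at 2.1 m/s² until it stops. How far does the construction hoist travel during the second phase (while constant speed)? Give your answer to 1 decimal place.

Phase 1 (accelerating): v₀ = 0 m/s, a = 0.8 m/s².
v = v₀ + at → t = (6.5 − 0) / 0.8 = 8.12 s
v² = v₀² + 2aΔx → Δx = (6.5² − 0²)/(2·0.8) = 26.4 m

Phase 2 (constant speed): v₀ = 6.50 m/s, a = 0 m/s².
v = v₀ + at = 6.50 + (0)(4) = 6.50 m/s
Δx = v₀t + ½at² = 6.50·4 + 0.5·0·4² = 26.0 m
Distance in phase 2 = 26.0 m

26.0 m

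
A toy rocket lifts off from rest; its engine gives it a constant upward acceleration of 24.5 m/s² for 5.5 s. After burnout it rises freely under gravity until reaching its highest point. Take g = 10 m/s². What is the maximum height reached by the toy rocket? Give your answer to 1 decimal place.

1278.4 m

Phase 1 (powered ascent): v₀ = 0 m/s, a = 24.5 m/s².
v = v₀ + at = 0 + (24.5)(5.5) = 135 m/s
Δx = v₀t + ½at² = 0·5.5 + 0.5·24.5·5.5² = 371 m

Phase 2 (coasting upward): v₀ = 135 m/s, a = -10 m/s².
v = v₀ + at → t = (0 − 135) / -10 = 13.5 s
v² = v₀² + 2aΔx → Δx = (0² − 135²)/(2·-10) = 908 m
Maximum height = 371 + 908 = 1280 m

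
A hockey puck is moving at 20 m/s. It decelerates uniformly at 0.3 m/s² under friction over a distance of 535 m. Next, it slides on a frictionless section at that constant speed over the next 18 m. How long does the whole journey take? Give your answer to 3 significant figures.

Phase 1 (decelerating): v₀ = 20.0 m/s, a = -0.3 m/s².
v² = v₀² + 2aΔx = 20.0² + 2·-0.3·535 = 79.0 → v = 8.89 m/s
t = (v − v₀)/a = (8.89 − 20.0)/-0.3 = 37.0 s

Phase 2 (constant speed): v₀ = 8.89 m/s, a = 0 m/s².
Constant speed: t = d/v = 18/8.89 = 2.03 s
Total time = 37.0 + 2.03 = 39.1 s

39.1 s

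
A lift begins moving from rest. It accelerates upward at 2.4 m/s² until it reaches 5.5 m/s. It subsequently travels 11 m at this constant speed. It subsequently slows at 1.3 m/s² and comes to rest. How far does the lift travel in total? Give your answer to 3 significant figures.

Phase 1 (accelerating): v₀ = 0 m/s, a = 2.4 m/s².
v = v₀ + at → t = (5.5 − 0) / 2.4 = 2.29 s
v² = v₀² + 2aΔx → Δx = (5.5² − 0²)/(2·2.4) = 6.30 m

Phase 2 (constant speed): v₀ = 5.50 m/s, a = 0 m/s².
Constant speed: t = d/v = 11/5.50 = 2.00 s

Phase 3 (decelerating): v₀ = 5.50 m/s, a = -1.3 m/s².
v = v₀ + at → t = (0 − 5.50) / -1.3 = 4.23 s
v² = v₀² + 2aΔx → Δx = (0² − 5.50²)/(2·-1.3) = 11.6 m
Total distance = 6.30 + 11.0 + 11.6 = 28.9 m

28.9 m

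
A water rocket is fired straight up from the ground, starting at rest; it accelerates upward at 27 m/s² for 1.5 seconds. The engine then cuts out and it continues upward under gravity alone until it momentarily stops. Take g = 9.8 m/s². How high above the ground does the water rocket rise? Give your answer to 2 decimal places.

114.06 m

Phase 1 (powered ascent): v₀ = 0 m/s, a = 27 m/s².
v = v₀ + at = 0 + (27)(1.5) = 40.5 m/s
Δx = v₀t + ½at² = 0·1.5 + 0.5·27·1.5² = 30.4 m

Phase 2 (coasting upward): v₀ = 40.5 m/s, a = -9.8 m/s².
v = v₀ + at → t = (0 − 40.5) / -9.8 = 4.13 s
v² = v₀² + 2aΔx → Δx = (0² − 40.5²)/(2·-9.8) = 83.7 m
Maximum height = 30.4 + 83.7 = 114 m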